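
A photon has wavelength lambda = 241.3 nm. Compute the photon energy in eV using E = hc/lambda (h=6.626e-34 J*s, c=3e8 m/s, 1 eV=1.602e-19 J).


E = hc / lambda
= (6.626e-34)(3e8) / (241.3e-9)
= 1.9878e-25 / 2.4130e-07
= 8.2379e-19 J
Converting to eV: 8.2379e-19 / 1.602e-19
= 5.1422 eV

5.1422


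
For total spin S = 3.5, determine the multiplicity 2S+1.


Spin multiplicity = 2S + 1
= 2 * 3.5 + 1
= 7.0 + 1
= 8

8


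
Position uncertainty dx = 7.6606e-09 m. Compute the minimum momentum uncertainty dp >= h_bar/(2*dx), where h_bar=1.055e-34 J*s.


dp = h_bar / (2 * dx)
= 1.055e-34 / (2 * 7.6606e-09)
= 1.055e-34 / 1.5321e-08
= 6.8859e-27 kg*m/s

6.8859e-27


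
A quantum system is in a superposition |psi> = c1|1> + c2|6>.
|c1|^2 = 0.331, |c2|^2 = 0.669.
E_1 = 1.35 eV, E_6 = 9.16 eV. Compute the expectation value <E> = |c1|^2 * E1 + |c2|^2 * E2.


<E> = |c1|^2 * E1 + |c2|^2 * E2
= 0.331 * 1.35 + 0.669 * 9.16
= 0.4469 + 6.128
= 6.5749 eV

6.5749


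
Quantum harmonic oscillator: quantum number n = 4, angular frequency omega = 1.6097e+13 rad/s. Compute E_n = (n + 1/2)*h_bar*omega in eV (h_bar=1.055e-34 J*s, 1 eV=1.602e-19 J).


E = (n + 1/2) * h_bar * omega
= (4 + 0.5) * 1.055e-34 * 1.6097e+13
= 4.5 * 1.6982e-21
= 7.6421e-21 J
= 0.0477 eV

0.0477


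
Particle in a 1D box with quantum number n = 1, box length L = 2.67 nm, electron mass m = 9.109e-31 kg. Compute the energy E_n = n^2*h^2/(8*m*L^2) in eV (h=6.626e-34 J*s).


E = n^2 * h^2 / (8 * m * L^2)
= 1^2 * (6.626e-34)^2 / (8 * 9.109e-31 * (2.67e-9)^2)
= 1 * 4.3904e-67 / (8 * 9.109e-31 * 7.1289e-18)
= 8.4512e-21 J
= 0.0528 eV

0.0528


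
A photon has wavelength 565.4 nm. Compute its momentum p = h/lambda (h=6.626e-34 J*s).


p = h / lambda
= 6.626e-34 / (565.4e-9)
= 6.626e-34 / 5.6540e-07
= 1.1719e-27 kg*m/s

1.1719e-27


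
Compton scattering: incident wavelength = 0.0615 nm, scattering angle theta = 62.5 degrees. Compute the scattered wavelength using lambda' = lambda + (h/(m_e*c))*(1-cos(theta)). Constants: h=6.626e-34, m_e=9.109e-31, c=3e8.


Compton wavelength: h/(m_e*c) = 2.4247e-12 m
d_lambda = 2.4247e-12 * (1 - cos(62.5 deg))
= 2.4247e-12 * 0.538251
= 1.3051e-12 m = 0.001305 nm
lambda' = 0.0615 + 0.001305
= 0.062805 nm

0.062805


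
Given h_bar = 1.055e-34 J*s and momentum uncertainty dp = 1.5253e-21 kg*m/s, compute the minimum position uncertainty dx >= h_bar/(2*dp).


dx = h_bar / (2 * dp)
= 1.055e-34 / (2 * 1.5253e-21)
= 1.055e-34 / 3.0506e-21
= 3.4583e-14 m

3.4583e-14


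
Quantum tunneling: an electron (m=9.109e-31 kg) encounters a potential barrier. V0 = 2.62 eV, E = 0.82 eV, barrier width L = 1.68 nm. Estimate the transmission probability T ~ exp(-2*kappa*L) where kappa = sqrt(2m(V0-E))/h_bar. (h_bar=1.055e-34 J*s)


V0 - E = 1.8 eV = 2.8836e-19 J
kappa = sqrt(2 * m * (V0-E)) / h_bar
= sqrt(2 * 9.109e-31 * 2.8836e-19) / 1.055e-34
= 6.8701e+09 /m
2*kappa*L = 2 * 6.8701e+09 * 1.68e-9
= 23.0837
T = exp(-23.0837) = 9.438298e-11

9.438298e-11


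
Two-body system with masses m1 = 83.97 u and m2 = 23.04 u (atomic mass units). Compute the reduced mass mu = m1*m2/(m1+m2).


mu = m1 * m2 / (m1 + m2)
= 83.97 * 23.04 / (83.97 + 23.04)
= 1934.6688 / 107.01
= 18.0793 u

18.0793


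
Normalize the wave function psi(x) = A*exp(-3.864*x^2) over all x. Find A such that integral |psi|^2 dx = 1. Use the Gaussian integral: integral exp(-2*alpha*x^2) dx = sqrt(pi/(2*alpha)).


integral |psi|^2 dx = A^2 * sqrt(pi/(2*alpha)) = 1
A^2 = sqrt(2*alpha/pi)
= sqrt(2 * 3.864 / pi)
= 1.568406
A = sqrt(1.568406)
= 1.2524

1.2524


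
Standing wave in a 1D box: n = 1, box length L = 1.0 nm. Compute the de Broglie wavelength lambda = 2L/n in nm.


lambda = 2L / n
= 2 * 1.0 / 1
= 2.0 / 1
= 2.0 nm

2.0


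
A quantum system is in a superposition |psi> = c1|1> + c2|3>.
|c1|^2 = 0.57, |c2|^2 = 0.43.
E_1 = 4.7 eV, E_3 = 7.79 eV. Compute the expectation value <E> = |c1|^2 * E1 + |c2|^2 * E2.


<E> = |c1|^2 * E1 + |c2|^2 * E2
= 0.57 * 4.7 + 0.43 * 7.79
= 2.679 + 3.3497
= 6.0287 eV

6.0287


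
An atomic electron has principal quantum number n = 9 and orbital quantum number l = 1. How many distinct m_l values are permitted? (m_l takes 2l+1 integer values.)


m_l ranges from -l to +l in integer steps
So m_l goes from -1 to +1
Count = 2l + 1 = 2*1 + 1
= 3

3


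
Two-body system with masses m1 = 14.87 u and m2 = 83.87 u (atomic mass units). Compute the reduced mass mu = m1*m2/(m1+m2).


mu = m1 * m2 / (m1 + m2)
= 14.87 * 83.87 / (14.87 + 83.87)
= 1247.1469 / 98.74
= 12.6306 u

12.6306


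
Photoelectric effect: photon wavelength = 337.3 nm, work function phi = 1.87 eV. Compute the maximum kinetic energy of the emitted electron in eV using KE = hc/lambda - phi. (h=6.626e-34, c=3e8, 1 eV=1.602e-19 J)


E_photon = hc / lambda
= (6.626e-34)(3e8) / (337.3e-9)
= 5.8933e-19 J
= 3.6787 eV
KE = E_photon - phi
= 3.6787 - 1.87
= 1.8087 eV

1.8087


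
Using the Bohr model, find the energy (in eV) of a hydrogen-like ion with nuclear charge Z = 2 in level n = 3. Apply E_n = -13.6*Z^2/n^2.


E_n = -13.6 * Z^2 / n^2
= -13.6 * 2^2 / 3^2
= -13.6 * 4 / 9
= -6.0444 eV

-6.0444


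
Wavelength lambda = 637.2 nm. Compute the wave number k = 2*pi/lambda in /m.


k = 2 * pi / lambda
= 6.2832 / (637.2e-9)
= 6.2832 / 6.3720e-07
= 9.8606e+06 /m

9.8606e+06


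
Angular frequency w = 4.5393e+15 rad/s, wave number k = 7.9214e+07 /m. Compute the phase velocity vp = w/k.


vp = w / k
= 4.5393e+15 / 7.9214e+07
= 5.7304e+07 m/s

5.7304e+07


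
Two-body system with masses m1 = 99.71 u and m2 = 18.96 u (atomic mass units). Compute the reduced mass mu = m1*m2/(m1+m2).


mu = m1 * m2 / (m1 + m2)
= 99.71 * 18.96 / (99.71 + 18.96)
= 1890.5016 / 118.67
= 15.9307 u

15.9307


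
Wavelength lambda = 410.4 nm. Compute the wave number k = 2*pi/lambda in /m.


k = 2 * pi / lambda
= 6.2832 / (410.4e-9)
= 6.2832 / 4.1040e-07
= 1.5310e+07 /m

1.5310e+07


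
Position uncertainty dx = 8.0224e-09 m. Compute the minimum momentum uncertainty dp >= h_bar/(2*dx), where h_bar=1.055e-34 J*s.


dp = h_bar / (2 * dx)
= 1.055e-34 / (2 * 8.0224e-09)
= 1.055e-34 / 1.6045e-08
= 6.5753e-27 kg*m/s

6.5753e-27


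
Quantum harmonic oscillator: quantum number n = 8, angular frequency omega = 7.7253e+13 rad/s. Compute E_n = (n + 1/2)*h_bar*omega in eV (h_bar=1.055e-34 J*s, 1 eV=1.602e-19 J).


E = (n + 1/2) * h_bar * omega
= (8 + 0.5) * 1.055e-34 * 7.7253e+13
= 8.5 * 8.1502e-21
= 6.9277e-20 J
= 0.4324 eV

0.4324


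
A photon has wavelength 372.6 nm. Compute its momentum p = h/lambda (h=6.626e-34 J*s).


p = h / lambda
= 6.626e-34 / (372.6e-9)
= 6.626e-34 / 3.7260e-07
= 1.7783e-27 kg*m/s

1.7783e-27


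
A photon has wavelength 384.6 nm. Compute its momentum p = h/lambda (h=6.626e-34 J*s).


p = h / lambda
= 6.626e-34 / (384.6e-9)
= 6.626e-34 / 3.8460e-07
= 1.7228e-27 kg*m/s

1.7228e-27


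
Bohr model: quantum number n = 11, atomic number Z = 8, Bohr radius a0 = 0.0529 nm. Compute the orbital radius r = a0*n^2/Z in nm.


r = a0 * n^2 / Z
= 0.0529 * 11^2 / 8
= 0.0529 * 121 / 8
= 0.8001 nm

0.8001


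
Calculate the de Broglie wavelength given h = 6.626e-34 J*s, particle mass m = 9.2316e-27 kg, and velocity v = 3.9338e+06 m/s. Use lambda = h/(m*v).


lambda = h / (m * v)
= 6.626e-34 / (9.2316e-27 * 3.9338e+06)
= 6.626e-34 / 3.6315e-20
= 1.8246e-14 m

1.8246e-14


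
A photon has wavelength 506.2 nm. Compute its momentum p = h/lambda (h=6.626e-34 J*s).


p = h / lambda
= 6.626e-34 / (506.2e-9)
= 6.626e-34 / 5.0620e-07
= 1.3090e-27 kg*m/s

1.3090e-27


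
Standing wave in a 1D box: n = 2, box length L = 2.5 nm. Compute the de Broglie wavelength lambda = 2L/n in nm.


lambda = 2L / n
= 2 * 2.5 / 2
= 5.0 / 2
= 2.5 nm

2.5


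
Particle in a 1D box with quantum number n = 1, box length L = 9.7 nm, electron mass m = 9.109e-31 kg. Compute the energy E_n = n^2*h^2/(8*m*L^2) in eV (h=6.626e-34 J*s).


E = n^2 * h^2 / (8 * m * L^2)
= 1^2 * (6.626e-34)^2 / (8 * 9.109e-31 * (9.7e-9)^2)
= 1 * 4.3904e-67 / (8 * 9.109e-31 * 9.4090e-17)
= 6.4032e-22 J
= 0.004 eV

0.004


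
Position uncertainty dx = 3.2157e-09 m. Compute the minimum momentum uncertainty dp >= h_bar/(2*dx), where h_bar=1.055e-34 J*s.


dp = h_bar / (2 * dx)
= 1.055e-34 / (2 * 3.2157e-09)
= 1.055e-34 / 6.4314e-09
= 1.6404e-26 kg*m/s

1.6404e-26


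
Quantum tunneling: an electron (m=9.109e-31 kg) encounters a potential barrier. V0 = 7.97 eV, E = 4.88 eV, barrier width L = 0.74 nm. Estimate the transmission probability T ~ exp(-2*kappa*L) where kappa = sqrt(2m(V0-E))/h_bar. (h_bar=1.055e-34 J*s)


V0 - E = 3.09 eV = 4.9502e-19 J
kappa = sqrt(2 * m * (V0-E)) / h_bar
= sqrt(2 * 9.109e-31 * 4.9502e-19) / 1.055e-34
= 9.0014e+09 /m
2*kappa*L = 2 * 9.0014e+09 * 0.74e-9
= 13.322
T = exp(-13.322) = 1.638023e-06

1.638023e-06


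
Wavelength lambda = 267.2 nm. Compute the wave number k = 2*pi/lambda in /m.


k = 2 * pi / lambda
= 6.2832 / (267.2e-9)
= 6.2832 / 2.6720e-07
= 2.3515e+07 /m

2.3515e+07


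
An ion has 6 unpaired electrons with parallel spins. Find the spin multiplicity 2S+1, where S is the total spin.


Total spin S = N * (1/2) = 6 * 0.5 = 3.0
Spin multiplicity = 2S + 1
= 2 * 3.0 + 1
= 7

7


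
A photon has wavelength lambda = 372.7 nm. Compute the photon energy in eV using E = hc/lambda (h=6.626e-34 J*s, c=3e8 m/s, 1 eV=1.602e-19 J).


E = hc / lambda
= (6.626e-34)(3e8) / (372.7e-9)
= 1.9878e-25 / 3.7270e-07
= 5.3335e-19 J
Converting to eV: 5.3335e-19 / 1.602e-19
= 3.3293 eV

3.3293


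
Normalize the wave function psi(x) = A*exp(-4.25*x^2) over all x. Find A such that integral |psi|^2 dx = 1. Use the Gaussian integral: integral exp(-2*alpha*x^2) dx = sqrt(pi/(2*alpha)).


integral |psi|^2 dx = A^2 * sqrt(pi/(2*alpha)) = 1
A^2 = sqrt(2*alpha/pi)
= sqrt(2 * 4.25 / pi)
= 1.644881
A = sqrt(1.644881)
= 1.2825

1.2825


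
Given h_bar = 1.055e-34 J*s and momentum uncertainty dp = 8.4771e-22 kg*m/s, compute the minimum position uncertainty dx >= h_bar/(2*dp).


dx = h_bar / (2 * dp)
= 1.055e-34 / (2 * 8.4771e-22)
= 1.055e-34 / 1.6954e-21
= 6.2226e-14 m

6.2226e-14


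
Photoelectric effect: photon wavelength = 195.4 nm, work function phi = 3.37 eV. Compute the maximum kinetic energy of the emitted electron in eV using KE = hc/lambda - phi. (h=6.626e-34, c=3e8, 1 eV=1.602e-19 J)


E_photon = hc / lambda
= (6.626e-34)(3e8) / (195.4e-9)
= 1.0173e-18 J
= 6.3502 eV
KE = E_photon - phi
= 6.3502 - 3.37
= 2.9802 eV

2.9802


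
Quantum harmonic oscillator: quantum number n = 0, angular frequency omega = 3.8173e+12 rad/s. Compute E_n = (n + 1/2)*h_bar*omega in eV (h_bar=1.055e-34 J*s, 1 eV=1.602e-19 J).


E = (n + 1/2) * h_bar * omega
= (0 + 0.5) * 1.055e-34 * 3.8173e+12
= 0.5 * 4.0273e-22
= 2.0136e-22 J
= 0.0013 eV

0.0013


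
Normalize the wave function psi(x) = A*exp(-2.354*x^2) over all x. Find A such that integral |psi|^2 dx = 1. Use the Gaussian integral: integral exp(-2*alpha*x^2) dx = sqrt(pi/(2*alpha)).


integral |psi|^2 dx = A^2 * sqrt(pi/(2*alpha)) = 1
A^2 = sqrt(2*alpha/pi)
= sqrt(2 * 2.354 / pi)
= 1.224174
A = sqrt(1.224174)
= 1.1064

1.1064


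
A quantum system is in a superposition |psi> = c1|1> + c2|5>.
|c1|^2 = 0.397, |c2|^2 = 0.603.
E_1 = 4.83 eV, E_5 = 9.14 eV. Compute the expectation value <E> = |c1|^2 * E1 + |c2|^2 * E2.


<E> = |c1|^2 * E1 + |c2|^2 * E2
= 0.397 * 4.83 + 0.603 * 9.14
= 1.9175 + 5.5114
= 7.4289 eV

7.4289


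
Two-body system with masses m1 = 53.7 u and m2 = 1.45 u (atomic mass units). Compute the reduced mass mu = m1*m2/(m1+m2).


mu = m1 * m2 / (m1 + m2)
= 53.7 * 1.45 / (53.7 + 1.45)
= 77.865 / 55.15
= 1.4119 u

1.4119


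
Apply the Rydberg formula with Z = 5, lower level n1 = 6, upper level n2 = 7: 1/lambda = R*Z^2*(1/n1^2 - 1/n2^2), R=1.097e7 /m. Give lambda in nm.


1/lambda = R * Z^2 * (1/n1^2 - 1/n2^2)
= 1.097e7 * 5^2 * (1/6^2 - 1/7^2)
= 1.097e7 * 25 * (0.027778 - 0.020408)
= 2.0211e+06 /m
lambda = 1 / 2.0211e+06
= 494.776 nm

494.776


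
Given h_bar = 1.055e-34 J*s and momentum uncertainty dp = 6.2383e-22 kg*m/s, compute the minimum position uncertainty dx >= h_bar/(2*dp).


dx = h_bar / (2 * dp)
= 1.055e-34 / (2 * 6.2383e-22)
= 1.055e-34 / 1.2477e-21
= 8.4558e-14 m

8.4558e-14


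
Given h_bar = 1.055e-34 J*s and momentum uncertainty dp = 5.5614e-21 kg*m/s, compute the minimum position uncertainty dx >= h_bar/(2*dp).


dx = h_bar / (2 * dp)
= 1.055e-34 / (2 * 5.5614e-21)
= 1.055e-34 / 1.1123e-20
= 9.4850e-15 m

9.4850e-15


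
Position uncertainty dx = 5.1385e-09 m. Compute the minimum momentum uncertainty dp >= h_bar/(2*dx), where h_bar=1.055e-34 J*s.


dp = h_bar / (2 * dx)
= 1.055e-34 / (2 * 5.1385e-09)
= 1.055e-34 / 1.0277e-08
= 1.0266e-26 kg*m/s

1.0266e-26


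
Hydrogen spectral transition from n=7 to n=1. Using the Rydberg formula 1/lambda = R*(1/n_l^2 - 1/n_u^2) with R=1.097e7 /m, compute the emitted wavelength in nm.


1/lambda = R * (1/n_l^2 - 1/n_u^2)
= 1.097e7 * (1/1^2 - 1/7^2)
= 1.097e7 * (1.0 - 0.020408)
= 1.097e7 * 0.979592
= 1.0746e+07 /m
lambda = 1 / 1.0746e+07 = 93.0568 nm

93.0568


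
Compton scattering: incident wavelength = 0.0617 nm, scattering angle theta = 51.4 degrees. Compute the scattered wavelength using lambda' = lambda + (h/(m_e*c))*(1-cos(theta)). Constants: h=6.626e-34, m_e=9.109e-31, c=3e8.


Compton wavelength: h/(m_e*c) = 2.4247e-12 m
d_lambda = 2.4247e-12 * (1 - cos(51.4 deg))
= 2.4247e-12 * 0.37612
= 9.1198e-13 m = 0.000912 nm
lambda' = 0.0617 + 0.000912
= 0.062612 nm

0.062612


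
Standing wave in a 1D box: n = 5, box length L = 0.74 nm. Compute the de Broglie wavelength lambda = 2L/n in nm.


lambda = 2L / n
= 2 * 0.74 / 5
= 1.48 / 5
= 0.296 nm

0.296


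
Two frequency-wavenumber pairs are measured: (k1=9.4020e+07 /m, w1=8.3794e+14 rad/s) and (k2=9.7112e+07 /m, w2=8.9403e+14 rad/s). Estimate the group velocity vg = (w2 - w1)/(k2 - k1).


vg = (w2 - w1) / (k2 - k1)
= (8.9403e+14 - 8.3794e+14) / (9.7112e+07 - 9.4020e+07)
= 5.6090e+13 / 3.0920e+06
= 1.8140e+07 m/s

1.8140e+07


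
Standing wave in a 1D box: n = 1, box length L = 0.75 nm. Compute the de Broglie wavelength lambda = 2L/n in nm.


lambda = 2L / n
= 2 * 0.75 / 1
= 1.5 / 1
= 1.5 nm

1.5


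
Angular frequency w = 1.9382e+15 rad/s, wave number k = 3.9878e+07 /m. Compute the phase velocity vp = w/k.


vp = w / k
= 1.9382e+15 / 3.9878e+07
= 4.8603e+07 m/s

4.8603e+07


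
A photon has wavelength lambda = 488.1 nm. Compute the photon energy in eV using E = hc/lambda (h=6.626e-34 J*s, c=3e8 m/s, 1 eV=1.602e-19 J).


E = hc / lambda
= (6.626e-34)(3e8) / (488.1e-9)
= 1.9878e-25 / 4.8810e-07
= 4.0725e-19 J
Converting to eV: 4.0725e-19 / 1.602e-19
= 2.5422 eV

2.5422


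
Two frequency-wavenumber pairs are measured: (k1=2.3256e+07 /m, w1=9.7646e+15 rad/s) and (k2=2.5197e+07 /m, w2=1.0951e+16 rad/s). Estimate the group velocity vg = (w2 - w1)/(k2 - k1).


vg = (w2 - w1) / (k2 - k1)
= (1.0951e+16 - 9.7646e+15) / (2.5197e+07 - 2.3256e+07)
= 1.1864e+15 / 1.9410e+06
= 6.1123e+08 m/s

6.1123e+08


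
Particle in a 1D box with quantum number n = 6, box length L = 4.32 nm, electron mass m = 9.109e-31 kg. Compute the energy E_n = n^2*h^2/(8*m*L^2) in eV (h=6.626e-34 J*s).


E = n^2 * h^2 / (8 * m * L^2)
= 6^2 * (6.626e-34)^2 / (8 * 9.109e-31 * (4.32e-9)^2)
= 36 * 4.3904e-67 / (8 * 9.109e-31 * 1.8662e-17)
= 1.1622e-19 J
= 0.7255 eV

0.7255


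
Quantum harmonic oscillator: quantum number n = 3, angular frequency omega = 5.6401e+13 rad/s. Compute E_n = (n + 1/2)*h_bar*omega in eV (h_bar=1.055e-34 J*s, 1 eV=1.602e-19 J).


E = (n + 1/2) * h_bar * omega
= (3 + 0.5) * 1.055e-34 * 5.6401e+13
= 3.5 * 5.9503e-21
= 2.0826e-20 J
= 0.13 eV

0.13


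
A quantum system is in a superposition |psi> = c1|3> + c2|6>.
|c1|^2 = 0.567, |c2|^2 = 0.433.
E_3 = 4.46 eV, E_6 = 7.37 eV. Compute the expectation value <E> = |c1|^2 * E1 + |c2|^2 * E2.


<E> = |c1|^2 * E1 + |c2|^2 * E2
= 0.567 * 4.46 + 0.433 * 7.37
= 2.5288 + 3.1912
= 5.72 eV

5.72


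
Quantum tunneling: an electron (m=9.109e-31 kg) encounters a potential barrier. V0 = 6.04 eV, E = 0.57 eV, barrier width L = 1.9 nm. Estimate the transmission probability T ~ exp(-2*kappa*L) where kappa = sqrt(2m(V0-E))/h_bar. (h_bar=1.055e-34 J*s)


V0 - E = 5.47 eV = 8.7629e-19 J
kappa = sqrt(2 * m * (V0-E)) / h_bar
= sqrt(2 * 9.109e-31 * 8.7629e-19) / 1.055e-34
= 1.1976e+10 /m
2*kappa*L = 2 * 1.1976e+10 * 1.9e-9
= 45.51
T = exp(-45.51) = 1.719007e-20

1.719007e-20


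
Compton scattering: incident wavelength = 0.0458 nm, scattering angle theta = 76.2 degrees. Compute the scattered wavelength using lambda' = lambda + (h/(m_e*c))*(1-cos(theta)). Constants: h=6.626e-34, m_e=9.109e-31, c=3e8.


Compton wavelength: h/(m_e*c) = 2.4247e-12 m
d_lambda = 2.4247e-12 * (1 - cos(76.2 deg))
= 2.4247e-12 * 0.761467
= 1.8463e-12 m = 0.001846 nm
lambda' = 0.0458 + 0.001846
= 0.047646 nm

0.047646


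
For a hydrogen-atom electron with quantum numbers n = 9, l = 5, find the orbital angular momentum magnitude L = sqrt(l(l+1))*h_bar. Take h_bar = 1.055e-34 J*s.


L = sqrt(l*(l+1)) * h_bar
= sqrt(5 * 6) * 1.055e-34
= sqrt(30) * 1.055e-34
= 5.4772 * 1.055e-34
= 5.7785e-34 J*s

5.7785e-34


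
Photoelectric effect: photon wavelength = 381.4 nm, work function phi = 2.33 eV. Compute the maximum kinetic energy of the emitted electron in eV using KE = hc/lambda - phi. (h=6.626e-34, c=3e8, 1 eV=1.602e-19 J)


E_photon = hc / lambda
= (6.626e-34)(3e8) / (381.4e-9)
= 5.2119e-19 J
= 3.2533 eV
KE = E_photon - phi
= 3.2533 - 2.33
= 0.9233 eV

0.9233


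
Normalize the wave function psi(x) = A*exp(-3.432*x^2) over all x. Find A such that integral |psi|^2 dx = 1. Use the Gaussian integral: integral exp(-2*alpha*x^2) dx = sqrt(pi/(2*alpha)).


integral |psi|^2 dx = A^2 * sqrt(pi/(2*alpha)) = 1
A^2 = sqrt(2*alpha/pi)
= sqrt(2 * 3.432 / pi)
= 1.478134
A = sqrt(1.478134)
= 1.2158

1.2158


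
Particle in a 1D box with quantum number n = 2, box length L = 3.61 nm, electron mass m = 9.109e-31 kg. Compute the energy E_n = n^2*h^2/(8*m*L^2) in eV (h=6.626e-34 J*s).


E = n^2 * h^2 / (8 * m * L^2)
= 2^2 * (6.626e-34)^2 / (8 * 9.109e-31 * (3.61e-9)^2)
= 4 * 4.3904e-67 / (8 * 9.109e-31 * 1.3032e-17)
= 1.8492e-20 J
= 0.1154 eV

0.1154


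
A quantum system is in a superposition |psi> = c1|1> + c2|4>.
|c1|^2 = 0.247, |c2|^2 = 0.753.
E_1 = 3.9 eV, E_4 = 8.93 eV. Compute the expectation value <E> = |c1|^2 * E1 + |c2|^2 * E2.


<E> = |c1|^2 * E1 + |c2|^2 * E2
= 0.247 * 3.9 + 0.753 * 8.93
= 0.9633 + 6.7243
= 7.6876 eV

7.6876


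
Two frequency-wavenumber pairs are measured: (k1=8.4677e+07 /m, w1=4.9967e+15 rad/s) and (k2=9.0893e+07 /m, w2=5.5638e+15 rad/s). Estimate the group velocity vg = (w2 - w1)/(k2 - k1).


vg = (w2 - w1) / (k2 - k1)
= (5.5638e+15 - 4.9967e+15) / (9.0893e+07 - 8.4677e+07)
= 5.6710e+14 / 6.2160e+06
= 9.1232e+07 m/s

9.1232e+07


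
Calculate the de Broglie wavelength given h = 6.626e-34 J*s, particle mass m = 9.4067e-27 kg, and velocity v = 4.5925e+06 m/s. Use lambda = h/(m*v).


lambda = h / (m * v)
= 6.626e-34 / (9.4067e-27 * 4.5925e+06)
= 6.626e-34 / 4.3200e-20
= 1.5338e-14 m

1.5338e-14


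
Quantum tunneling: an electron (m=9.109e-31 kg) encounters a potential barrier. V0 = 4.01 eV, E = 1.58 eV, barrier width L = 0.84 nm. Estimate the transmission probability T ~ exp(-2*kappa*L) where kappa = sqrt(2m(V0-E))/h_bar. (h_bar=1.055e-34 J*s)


V0 - E = 2.43 eV = 3.8929e-19 J
kappa = sqrt(2 * m * (V0-E)) / h_bar
= sqrt(2 * 9.109e-31 * 3.8929e-19) / 1.055e-34
= 7.9824e+09 /m
2*kappa*L = 2 * 7.9824e+09 * 0.84e-9
= 13.4104
T = exp(-13.4104) = 1.499476e-06

1.499476e-06


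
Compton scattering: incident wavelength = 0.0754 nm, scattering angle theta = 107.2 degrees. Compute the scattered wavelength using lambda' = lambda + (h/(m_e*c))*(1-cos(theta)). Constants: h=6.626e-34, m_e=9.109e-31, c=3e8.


Compton wavelength: h/(m_e*c) = 2.4247e-12 m
d_lambda = 2.4247e-12 * (1 - cos(107.2 deg))
= 2.4247e-12 * 1.295708
= 3.1417e-12 m = 0.003142 nm
lambda' = 0.0754 + 0.003142
= 0.078542 nm

0.078542


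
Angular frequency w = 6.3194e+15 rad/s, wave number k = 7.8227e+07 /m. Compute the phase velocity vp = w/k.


vp = w / k
= 6.3194e+15 / 7.8227e+07
= 8.0783e+07 m/s

8.0783e+07


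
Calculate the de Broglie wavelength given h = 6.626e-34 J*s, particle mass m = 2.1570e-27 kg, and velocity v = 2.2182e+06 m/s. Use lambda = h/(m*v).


lambda = h / (m * v)
= 6.626e-34 / (2.1570e-27 * 2.2182e+06)
= 6.626e-34 / 4.7847e-21
= 1.3848e-13 m

1.3848e-13


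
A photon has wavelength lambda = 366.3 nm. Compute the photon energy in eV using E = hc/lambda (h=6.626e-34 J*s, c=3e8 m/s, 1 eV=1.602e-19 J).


E = hc / lambda
= (6.626e-34)(3e8) / (366.3e-9)
= 1.9878e-25 / 3.6630e-07
= 5.4267e-19 J
Converting to eV: 5.4267e-19 / 1.602e-19
= 3.3875 eV

3.3875


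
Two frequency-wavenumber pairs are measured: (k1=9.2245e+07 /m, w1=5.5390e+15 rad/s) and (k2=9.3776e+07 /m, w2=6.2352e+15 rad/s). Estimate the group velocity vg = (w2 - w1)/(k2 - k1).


vg = (w2 - w1) / (k2 - k1)
= (6.2352e+15 - 5.5390e+15) / (9.3776e+07 - 9.2245e+07)
= 6.9620e+14 / 1.5310e+06
= 4.5474e+08 m/s

4.5474e+08


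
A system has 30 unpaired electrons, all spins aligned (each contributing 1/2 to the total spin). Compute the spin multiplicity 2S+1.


Total spin S = N * (1/2) = 30 * 0.5 = 15.0
Spin multiplicity = 2S + 1
= 2 * 15.0 + 1
= 31

31


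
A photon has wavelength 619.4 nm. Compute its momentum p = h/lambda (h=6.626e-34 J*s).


p = h / lambda
= 6.626e-34 / (619.4e-9)
= 6.626e-34 / 6.1940e-07
= 1.0697e-27 kg*m/s

1.0697e-27


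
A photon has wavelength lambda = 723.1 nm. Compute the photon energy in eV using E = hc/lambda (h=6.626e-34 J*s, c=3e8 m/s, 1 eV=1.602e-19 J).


E = hc / lambda
= (6.626e-34)(3e8) / (723.1e-9)
= 1.9878e-25 / 7.2310e-07
= 2.7490e-19 J
Converting to eV: 2.7490e-19 / 1.602e-19
= 1.716 eV

1.716


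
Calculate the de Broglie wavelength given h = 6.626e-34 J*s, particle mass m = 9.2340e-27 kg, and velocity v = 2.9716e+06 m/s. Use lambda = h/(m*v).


lambda = h / (m * v)
= 6.626e-34 / (9.2340e-27 * 2.9716e+06)
= 6.626e-34 / 2.7440e-20
= 2.4147e-14 m

2.4147e-14


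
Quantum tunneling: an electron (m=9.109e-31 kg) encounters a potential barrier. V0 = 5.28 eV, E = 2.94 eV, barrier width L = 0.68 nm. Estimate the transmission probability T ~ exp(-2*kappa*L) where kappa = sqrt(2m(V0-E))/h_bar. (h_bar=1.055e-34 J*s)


V0 - E = 2.34 eV = 3.7487e-19 J
kappa = sqrt(2 * m * (V0-E)) / h_bar
= sqrt(2 * 9.109e-31 * 3.7487e-19) / 1.055e-34
= 7.8332e+09 /m
2*kappa*L = 2 * 7.8332e+09 * 0.68e-9
= 10.6531
T = exp(-10.6531) = 2.362750e-05

2.362750e-05


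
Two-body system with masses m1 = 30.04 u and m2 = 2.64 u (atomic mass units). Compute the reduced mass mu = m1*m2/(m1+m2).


mu = m1 * m2 / (m1 + m2)
= 30.04 * 2.64 / (30.04 + 2.64)
= 79.3056 / 32.68
= 2.4267 u

2.4267


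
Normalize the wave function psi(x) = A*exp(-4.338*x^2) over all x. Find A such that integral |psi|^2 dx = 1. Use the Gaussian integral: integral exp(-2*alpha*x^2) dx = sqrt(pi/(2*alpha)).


integral |psi|^2 dx = A^2 * sqrt(pi/(2*alpha)) = 1
A^2 = sqrt(2*alpha/pi)
= sqrt(2 * 4.338 / pi)
= 1.661823
A = sqrt(1.661823)
= 1.2891

1.2891


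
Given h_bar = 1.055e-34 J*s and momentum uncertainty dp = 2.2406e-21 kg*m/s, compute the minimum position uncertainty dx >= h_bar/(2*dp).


dx = h_bar / (2 * dp)
= 1.055e-34 / (2 * 2.2406e-21)
= 1.055e-34 / 4.4812e-21
= 2.3543e-14 m

2.3543e-14


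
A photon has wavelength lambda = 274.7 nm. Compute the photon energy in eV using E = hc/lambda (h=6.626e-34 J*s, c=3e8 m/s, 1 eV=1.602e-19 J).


E = hc / lambda
= (6.626e-34)(3e8) / (274.7e-9)
= 1.9878e-25 / 2.7470e-07
= 7.2363e-19 J
Converting to eV: 7.2363e-19 / 1.602e-19
= 4.517 eV

4.517


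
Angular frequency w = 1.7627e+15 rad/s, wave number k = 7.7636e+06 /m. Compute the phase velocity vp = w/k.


vp = w / k
= 1.7627e+15 / 7.7636e+06
= 2.2705e+08 m/s

2.2705e+08


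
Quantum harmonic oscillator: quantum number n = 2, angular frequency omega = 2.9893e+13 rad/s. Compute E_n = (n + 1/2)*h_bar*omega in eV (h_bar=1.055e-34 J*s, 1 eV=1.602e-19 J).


E = (n + 1/2) * h_bar * omega
= (2 + 0.5) * 1.055e-34 * 2.9893e+13
= 2.5 * 3.1537e-21
= 7.8843e-21 J
= 0.0492 eV

0.0492


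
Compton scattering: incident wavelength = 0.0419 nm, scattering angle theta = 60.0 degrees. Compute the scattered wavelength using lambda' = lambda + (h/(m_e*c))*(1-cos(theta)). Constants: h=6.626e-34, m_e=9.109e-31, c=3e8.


Compton wavelength: h/(m_e*c) = 2.4247e-12 m
d_lambda = 2.4247e-12 * (1 - cos(60.0 deg))
= 2.4247e-12 * 0.5
= 1.2124e-12 m = 0.001212 nm
lambda' = 0.0419 + 0.001212
= 0.043112 nm

0.043112


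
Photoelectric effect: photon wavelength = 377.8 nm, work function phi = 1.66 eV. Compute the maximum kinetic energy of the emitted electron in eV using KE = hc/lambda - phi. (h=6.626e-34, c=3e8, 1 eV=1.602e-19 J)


E_photon = hc / lambda
= (6.626e-34)(3e8) / (377.8e-9)
= 5.2615e-19 J
= 3.2843 eV
KE = E_photon - phi
= 3.2843 - 1.66
= 1.6243 eV

1.6243


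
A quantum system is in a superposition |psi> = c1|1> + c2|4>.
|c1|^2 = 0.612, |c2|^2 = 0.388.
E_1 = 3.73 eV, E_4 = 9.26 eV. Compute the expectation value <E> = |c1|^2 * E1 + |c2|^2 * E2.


<E> = |c1|^2 * E1 + |c2|^2 * E2
= 0.612 * 3.73 + 0.388 * 9.26
= 2.2828 + 3.5929
= 5.8756 eV

5.8756


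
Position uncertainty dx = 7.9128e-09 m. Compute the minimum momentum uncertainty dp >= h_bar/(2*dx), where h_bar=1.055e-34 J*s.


dp = h_bar / (2 * dx)
= 1.055e-34 / (2 * 7.9128e-09)
= 1.055e-34 / 1.5826e-08
= 6.6664e-27 kg*m/s

6.6664e-27


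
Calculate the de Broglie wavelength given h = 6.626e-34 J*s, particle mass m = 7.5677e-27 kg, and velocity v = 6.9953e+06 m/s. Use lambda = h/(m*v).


lambda = h / (m * v)
= 6.626e-34 / (7.5677e-27 * 6.9953e+06)
= 6.626e-34 / 5.2938e-20
= 1.2516e-14 m

1.2516e-14


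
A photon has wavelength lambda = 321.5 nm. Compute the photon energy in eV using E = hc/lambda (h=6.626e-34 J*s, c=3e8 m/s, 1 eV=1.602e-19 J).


E = hc / lambda
= (6.626e-34)(3e8) / (321.5e-9)
= 1.9878e-25 / 3.2150e-07
= 6.1829e-19 J
Converting to eV: 6.1829e-19 / 1.602e-19
= 3.8595 eV

3.8595


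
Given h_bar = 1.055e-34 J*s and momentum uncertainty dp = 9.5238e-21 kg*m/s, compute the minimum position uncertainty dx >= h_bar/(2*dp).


dx = h_bar / (2 * dp)
= 1.055e-34 / (2 * 9.5238e-21)
= 1.055e-34 / 1.9048e-20
= 5.5388e-15 m

5.5388e-15


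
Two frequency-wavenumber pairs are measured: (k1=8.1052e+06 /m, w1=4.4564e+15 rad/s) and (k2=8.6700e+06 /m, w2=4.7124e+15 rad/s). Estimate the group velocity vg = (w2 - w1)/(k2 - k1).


vg = (w2 - w1) / (k2 - k1)
= (4.7124e+15 - 4.4564e+15) / (8.6700e+06 - 8.1052e+06)
= 2.5600e+14 / 5.6480e+05
= 4.5326e+08 m/s

4.5326e+08


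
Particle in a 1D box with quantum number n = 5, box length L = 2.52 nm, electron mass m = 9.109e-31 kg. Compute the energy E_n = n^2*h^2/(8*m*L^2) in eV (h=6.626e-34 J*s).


E = n^2 * h^2 / (8 * m * L^2)
= 5^2 * (6.626e-34)^2 / (8 * 9.109e-31 * (2.52e-9)^2)
= 25 * 4.3904e-67 / (8 * 9.109e-31 * 6.3504e-18)
= 2.3718e-19 J
= 1.4805 eV

1.4805


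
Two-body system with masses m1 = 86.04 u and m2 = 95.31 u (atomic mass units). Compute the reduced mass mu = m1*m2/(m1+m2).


mu = m1 * m2 / (m1 + m2)
= 86.04 * 95.31 / (86.04 + 95.31)
= 8200.4724 / 181.35
= 45.219 u

45.219


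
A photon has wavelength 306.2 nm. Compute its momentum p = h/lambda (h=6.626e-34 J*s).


p = h / lambda
= 6.626e-34 / (306.2e-9)
= 6.626e-34 / 3.0620e-07
= 2.1639e-27 kg*m/s

2.1639e-27


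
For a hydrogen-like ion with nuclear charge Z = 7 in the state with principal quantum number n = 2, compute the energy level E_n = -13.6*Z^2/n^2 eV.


E_n = -13.6 * Z^2 / n^2
= -13.6 * 7^2 / 2^2
= -13.6 * 49 / 4
= -166.6 eV

-166.6


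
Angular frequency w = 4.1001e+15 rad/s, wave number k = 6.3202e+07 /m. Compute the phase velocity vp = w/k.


vp = w / k
= 4.1001e+15 / 6.3202e+07
= 6.4873e+07 m/s

6.4873e+07


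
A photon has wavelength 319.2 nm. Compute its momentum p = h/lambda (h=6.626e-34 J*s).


p = h / lambda
= 6.626e-34 / (319.2e-9)
= 6.626e-34 / 3.1920e-07
= 2.0758e-27 kg*m/s

2.0758e-27


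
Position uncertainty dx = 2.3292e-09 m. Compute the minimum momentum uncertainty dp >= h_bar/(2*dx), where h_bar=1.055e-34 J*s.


dp = h_bar / (2 * dx)
= 1.055e-34 / (2 * 2.3292e-09)
= 1.055e-34 / 4.6584e-09
= 2.2647e-26 kg*m/s

2.2647e-26


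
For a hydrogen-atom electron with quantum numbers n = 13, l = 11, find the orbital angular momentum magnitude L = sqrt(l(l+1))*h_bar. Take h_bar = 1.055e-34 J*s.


L = sqrt(l*(l+1)) * h_bar
= sqrt(11 * 12) * 1.055e-34
= sqrt(132) * 1.055e-34
= 11.4891 * 1.055e-34
= 1.2121e-33 J*s

1.2121e-33


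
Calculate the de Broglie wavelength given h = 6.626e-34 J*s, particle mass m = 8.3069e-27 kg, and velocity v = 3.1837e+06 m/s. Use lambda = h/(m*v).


lambda = h / (m * v)
= 6.626e-34 / (8.3069e-27 * 3.1837e+06)
= 6.626e-34 / 2.6447e-20
= 2.5054e-14 m

2.5054e-14


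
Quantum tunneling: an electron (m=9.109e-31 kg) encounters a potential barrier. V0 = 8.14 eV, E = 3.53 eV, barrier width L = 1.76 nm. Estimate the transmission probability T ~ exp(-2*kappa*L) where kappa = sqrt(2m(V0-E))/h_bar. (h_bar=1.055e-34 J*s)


V0 - E = 4.61 eV = 7.3852e-19 J
kappa = sqrt(2 * m * (V0-E)) / h_bar
= sqrt(2 * 9.109e-31 * 7.3852e-19) / 1.055e-34
= 1.0995e+10 /m
2*kappa*L = 2 * 1.0995e+10 * 1.76e-9
= 38.701
T = exp(-38.701) = 1.557277e-17

1.557277e-17


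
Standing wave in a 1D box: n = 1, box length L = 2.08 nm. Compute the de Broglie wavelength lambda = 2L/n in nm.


lambda = 2L / n
= 2 * 2.08 / 1
= 4.16 / 1
= 4.16 nm

4.16


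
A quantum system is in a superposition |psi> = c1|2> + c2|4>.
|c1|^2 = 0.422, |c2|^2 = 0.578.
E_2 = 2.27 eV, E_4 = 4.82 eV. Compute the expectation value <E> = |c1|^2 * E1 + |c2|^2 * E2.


<E> = |c1|^2 * E1 + |c2|^2 * E2
= 0.422 * 2.27 + 0.578 * 4.82
= 0.9579 + 2.786
= 3.7439 eV

3.7439


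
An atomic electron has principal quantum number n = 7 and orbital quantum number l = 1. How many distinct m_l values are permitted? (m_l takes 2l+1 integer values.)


m_l ranges from -l to +l in integer steps
So m_l goes from -1 to +1
Count = 2l + 1 = 2*1 + 1
= 3

3


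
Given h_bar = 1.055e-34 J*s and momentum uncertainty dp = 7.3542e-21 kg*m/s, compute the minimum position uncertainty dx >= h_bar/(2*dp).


dx = h_bar / (2 * dp)
= 1.055e-34 / (2 * 7.3542e-21)
= 1.055e-34 / 1.4708e-20
= 7.1728e-15 m

7.1728e-15


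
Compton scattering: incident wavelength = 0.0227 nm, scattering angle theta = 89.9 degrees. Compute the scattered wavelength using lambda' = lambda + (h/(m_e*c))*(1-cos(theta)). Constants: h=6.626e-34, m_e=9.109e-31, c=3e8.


Compton wavelength: h/(m_e*c) = 2.4247e-12 m
d_lambda = 2.4247e-12 * (1 - cos(89.9 deg))
= 2.4247e-12 * 0.998255
= 2.4205e-12 m = 0.00242 nm
lambda' = 0.0227 + 0.00242
= 0.02512 nm

0.02512


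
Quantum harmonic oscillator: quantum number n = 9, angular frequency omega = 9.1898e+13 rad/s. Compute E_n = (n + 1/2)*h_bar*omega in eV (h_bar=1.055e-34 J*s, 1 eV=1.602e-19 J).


E = (n + 1/2) * h_bar * omega
= (9 + 0.5) * 1.055e-34 * 9.1898e+13
= 9.5 * 9.6952e-21
= 9.2105e-20 J
= 0.5749 eV

0.5749


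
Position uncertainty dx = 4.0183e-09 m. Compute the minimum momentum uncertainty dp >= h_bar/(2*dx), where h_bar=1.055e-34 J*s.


dp = h_bar / (2 * dx)
= 1.055e-34 / (2 * 4.0183e-09)
= 1.055e-34 / 8.0366e-09
= 1.3127e-26 kg*m/s

1.3127e-26


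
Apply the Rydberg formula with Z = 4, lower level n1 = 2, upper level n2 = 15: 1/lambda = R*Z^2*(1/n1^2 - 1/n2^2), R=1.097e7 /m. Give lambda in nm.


1/lambda = R * Z^2 * (1/n1^2 - 1/n2^2)
= 1.097e7 * 4^2 * (1/2^2 - 1/15^2)
= 1.097e7 * 16 * (0.25 - 0.004444)
= 4.3100e+07 /m
lambda = 1 / 4.3100e+07
= 23.2019 nm

23.2019


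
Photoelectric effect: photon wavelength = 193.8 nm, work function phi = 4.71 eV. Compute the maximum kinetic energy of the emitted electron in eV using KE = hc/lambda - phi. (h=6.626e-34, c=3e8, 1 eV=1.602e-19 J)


E_photon = hc / lambda
= (6.626e-34)(3e8) / (193.8e-9)
= 1.0257e-18 J
= 6.4026 eV
KE = E_photon - phi
= 6.4026 - 4.71
= 1.6926 eV

1.6926


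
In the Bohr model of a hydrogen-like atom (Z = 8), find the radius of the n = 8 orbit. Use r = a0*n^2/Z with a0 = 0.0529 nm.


r = a0 * n^2 / Z
= 0.0529 * 8^2 / 8
= 0.0529 * 64 / 8
= 0.4232 nm

0.4232


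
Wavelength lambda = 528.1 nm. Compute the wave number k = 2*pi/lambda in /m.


k = 2 * pi / lambda
= 6.2832 / (528.1e-9)
= 6.2832 / 5.2810e-07
= 1.1898e+07 /m

1.1898e+07


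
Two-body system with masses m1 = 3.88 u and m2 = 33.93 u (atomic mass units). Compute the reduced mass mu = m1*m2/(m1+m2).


mu = m1 * m2 / (m1 + m2)
= 3.88 * 33.93 / (3.88 + 33.93)
= 131.6484 / 37.81
= 3.4818 u

3.4818


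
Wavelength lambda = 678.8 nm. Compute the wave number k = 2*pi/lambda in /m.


k = 2 * pi / lambda
= 6.2832 / (678.8e-9)
= 6.2832 / 6.7880e-07
= 9.2563e+06 /m

9.2563e+06


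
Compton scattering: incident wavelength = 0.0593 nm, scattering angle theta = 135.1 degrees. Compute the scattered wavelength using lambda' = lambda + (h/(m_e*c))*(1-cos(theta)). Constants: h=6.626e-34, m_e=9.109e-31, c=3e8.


Compton wavelength: h/(m_e*c) = 2.4247e-12 m
d_lambda = 2.4247e-12 * (1 - cos(135.1 deg))
= 2.4247e-12 * 1.70834
= 4.1422e-12 m = 0.004142 nm
lambda' = 0.0593 + 0.004142
= 0.063442 nm

0.063442


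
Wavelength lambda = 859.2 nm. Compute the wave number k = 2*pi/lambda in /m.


k = 2 * pi / lambda
= 6.2832 / (859.2e-9)
= 6.2832 / 8.5920e-07
= 7.3128e+06 /m

7.3128e+06


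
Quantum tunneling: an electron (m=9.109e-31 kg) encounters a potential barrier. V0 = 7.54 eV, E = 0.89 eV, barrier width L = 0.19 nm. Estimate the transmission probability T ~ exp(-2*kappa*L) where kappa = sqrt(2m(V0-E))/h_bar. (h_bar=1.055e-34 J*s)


V0 - E = 6.65 eV = 1.0653e-18 J
kappa = sqrt(2 * m * (V0-E)) / h_bar
= sqrt(2 * 9.109e-31 * 1.0653e-18) / 1.055e-34
= 1.3205e+10 /m
2*kappa*L = 2 * 1.3205e+10 * 0.19e-9
= 5.0179
T = exp(-5.0179) = 6.618291e-03

6.618291e-03


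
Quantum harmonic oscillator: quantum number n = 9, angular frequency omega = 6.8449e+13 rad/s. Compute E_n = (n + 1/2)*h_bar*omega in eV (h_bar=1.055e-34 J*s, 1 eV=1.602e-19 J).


E = (n + 1/2) * h_bar * omega
= (9 + 0.5) * 1.055e-34 * 6.8449e+13
= 9.5 * 7.2214e-21
= 6.8603e-20 J
= 0.4282 eV

0.4282


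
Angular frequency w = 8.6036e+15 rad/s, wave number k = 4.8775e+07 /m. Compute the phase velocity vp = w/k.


vp = w / k
= 8.6036e+15 / 4.8775e+07
= 1.7639e+08 m/s

1.7639e+08


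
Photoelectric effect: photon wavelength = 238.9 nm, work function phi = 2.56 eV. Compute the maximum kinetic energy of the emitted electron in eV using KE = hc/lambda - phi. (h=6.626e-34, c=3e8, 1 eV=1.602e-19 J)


E_photon = hc / lambda
= (6.626e-34)(3e8) / (238.9e-9)
= 8.3206e-19 J
= 5.1939 eV
KE = E_photon - phi
= 5.1939 - 2.56
= 2.6339 eV

2.6339


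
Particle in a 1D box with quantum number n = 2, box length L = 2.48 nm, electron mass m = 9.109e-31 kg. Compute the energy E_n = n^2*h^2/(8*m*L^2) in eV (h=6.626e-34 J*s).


E = n^2 * h^2 / (8 * m * L^2)
= 2^2 * (6.626e-34)^2 / (8 * 9.109e-31 * (2.48e-9)^2)
= 4 * 4.3904e-67 / (8 * 9.109e-31 * 6.1504e-18)
= 3.9183e-20 J
= 0.2446 eV

0.2446


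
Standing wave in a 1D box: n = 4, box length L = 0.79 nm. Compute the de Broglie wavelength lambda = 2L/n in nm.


lambda = 2L / n
= 2 * 0.79 / 4
= 1.58 / 4
= 0.395 nm

0.395


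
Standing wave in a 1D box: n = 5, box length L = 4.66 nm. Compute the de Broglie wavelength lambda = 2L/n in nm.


lambda = 2L / n
= 2 * 4.66 / 5
= 9.32 / 5
= 1.864 nm

1.864


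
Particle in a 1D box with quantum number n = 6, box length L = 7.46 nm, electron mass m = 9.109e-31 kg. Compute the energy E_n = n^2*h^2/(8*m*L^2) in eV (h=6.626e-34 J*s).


E = n^2 * h^2 / (8 * m * L^2)
= 6^2 * (6.626e-34)^2 / (8 * 9.109e-31 * (7.46e-9)^2)
= 36 * 4.3904e-67 / (8 * 9.109e-31 * 5.5652e-17)
= 3.8973e-20 J
= 0.2433 eV

0.2433


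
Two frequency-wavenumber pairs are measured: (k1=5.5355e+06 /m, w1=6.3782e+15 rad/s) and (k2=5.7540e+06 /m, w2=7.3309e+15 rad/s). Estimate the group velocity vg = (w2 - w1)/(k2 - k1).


vg = (w2 - w1) / (k2 - k1)
= (7.3309e+15 - 6.3782e+15) / (5.7540e+06 - 5.5355e+06)
= 9.5270e+14 / 2.1850e+05
= 4.3602e+09 m/s

4.3602e+09


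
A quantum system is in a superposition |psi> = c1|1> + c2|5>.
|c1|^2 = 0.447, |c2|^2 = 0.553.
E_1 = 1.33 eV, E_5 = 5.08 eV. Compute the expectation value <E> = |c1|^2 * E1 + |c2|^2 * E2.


<E> = |c1|^2 * E1 + |c2|^2 * E2
= 0.447 * 1.33 + 0.553 * 5.08
= 0.5945 + 2.8092
= 3.4038 eV

3.4038


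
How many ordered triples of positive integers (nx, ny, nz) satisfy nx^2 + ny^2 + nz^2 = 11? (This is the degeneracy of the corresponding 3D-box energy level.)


Enumerate all (nx, ny, nz) with nx^2 + ny^2 + nz^2 = 11:
(1,1,3)
(1,3,1)
(3,1,1)
Total degeneracy = 3

3


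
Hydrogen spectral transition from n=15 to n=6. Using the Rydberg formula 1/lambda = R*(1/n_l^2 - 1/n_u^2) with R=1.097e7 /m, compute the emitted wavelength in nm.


1/lambda = R * (1/n_l^2 - 1/n_u^2)
= 1.097e7 * (1/6^2 - 1/15^2)
= 1.097e7 * (0.027778 - 0.004444)
= 1.097e7 * 0.023333
= 2.5597e+05 /m
lambda = 1 / 2.5597e+05 = 3906.7587 nm

3906.7587


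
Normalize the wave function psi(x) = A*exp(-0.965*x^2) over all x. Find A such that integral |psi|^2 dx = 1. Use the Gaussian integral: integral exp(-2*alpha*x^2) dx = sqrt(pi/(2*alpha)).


integral |psi|^2 dx = A^2 * sqrt(pi/(2*alpha)) = 1
A^2 = sqrt(2*alpha/pi)
= sqrt(2 * 0.965 / pi)
= 0.783797
A = sqrt(0.783797)
= 0.8853

0.8853


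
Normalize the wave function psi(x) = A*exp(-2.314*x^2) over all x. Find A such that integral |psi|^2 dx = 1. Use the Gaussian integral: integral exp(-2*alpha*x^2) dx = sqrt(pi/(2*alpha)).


integral |psi|^2 dx = A^2 * sqrt(pi/(2*alpha)) = 1
A^2 = sqrt(2*alpha/pi)
= sqrt(2 * 2.314 / pi)
= 1.213729
A = sqrt(1.213729)
= 1.1017

1.1017


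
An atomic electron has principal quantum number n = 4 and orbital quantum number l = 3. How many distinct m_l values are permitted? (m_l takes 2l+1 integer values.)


m_l ranges from -l to +l in integer steps
So m_l goes from -3 to +3
Count = 2l + 1 = 2*3 + 1
= 7

7


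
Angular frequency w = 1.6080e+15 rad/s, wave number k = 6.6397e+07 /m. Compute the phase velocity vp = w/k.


vp = w / k
= 1.6080e+15 / 6.6397e+07
= 2.4218e+07 m/s

2.4218e+07


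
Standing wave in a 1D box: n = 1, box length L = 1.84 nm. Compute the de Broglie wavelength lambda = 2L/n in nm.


lambda = 2L / n
= 2 * 1.84 / 1
= 3.68 / 1
= 3.68 nm

3.68


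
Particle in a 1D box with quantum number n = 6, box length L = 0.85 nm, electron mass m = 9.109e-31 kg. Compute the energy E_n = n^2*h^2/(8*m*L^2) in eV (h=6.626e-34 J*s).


E = n^2 * h^2 / (8 * m * L^2)
= 6^2 * (6.626e-34)^2 / (8 * 9.109e-31 * (0.85e-9)^2)
= 36 * 4.3904e-67 / (8 * 9.109e-31 * 7.2250e-19)
= 3.0020e-18 J
= 18.7389 eV

18.7389


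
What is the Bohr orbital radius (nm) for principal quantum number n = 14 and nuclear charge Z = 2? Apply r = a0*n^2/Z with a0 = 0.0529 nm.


r = a0 * n^2 / Z
= 0.0529 * 14^2 / 2
= 0.0529 * 196 / 2
= 5.1842 nm

5.1842


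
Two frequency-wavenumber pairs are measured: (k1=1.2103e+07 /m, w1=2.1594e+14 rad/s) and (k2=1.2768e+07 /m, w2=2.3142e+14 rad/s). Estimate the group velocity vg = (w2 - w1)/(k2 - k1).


vg = (w2 - w1) / (k2 - k1)
= (2.3142e+14 - 2.1594e+14) / (1.2768e+07 - 1.2103e+07)
= 1.5480e+13 / 6.6500e+05
= 2.3278e+07 m/s

2.3278e+07


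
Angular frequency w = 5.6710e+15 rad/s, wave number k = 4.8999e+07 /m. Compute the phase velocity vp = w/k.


vp = w / k
= 5.6710e+15 / 4.8999e+07
= 1.1574e+08 m/s

1.1574e+08


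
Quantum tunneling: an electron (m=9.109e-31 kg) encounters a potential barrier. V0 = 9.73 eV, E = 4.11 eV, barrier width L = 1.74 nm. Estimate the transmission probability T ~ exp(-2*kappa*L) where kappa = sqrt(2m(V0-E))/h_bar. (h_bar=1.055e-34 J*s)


V0 - E = 5.62 eV = 9.0032e-19 J
kappa = sqrt(2 * m * (V0-E)) / h_bar
= sqrt(2 * 9.109e-31 * 9.0032e-19) / 1.055e-34
= 1.2139e+10 /m
2*kappa*L = 2 * 1.2139e+10 * 1.74e-9
= 42.2451
T = exp(-42.2451) = 4.499638e-19

4.499638e-19
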